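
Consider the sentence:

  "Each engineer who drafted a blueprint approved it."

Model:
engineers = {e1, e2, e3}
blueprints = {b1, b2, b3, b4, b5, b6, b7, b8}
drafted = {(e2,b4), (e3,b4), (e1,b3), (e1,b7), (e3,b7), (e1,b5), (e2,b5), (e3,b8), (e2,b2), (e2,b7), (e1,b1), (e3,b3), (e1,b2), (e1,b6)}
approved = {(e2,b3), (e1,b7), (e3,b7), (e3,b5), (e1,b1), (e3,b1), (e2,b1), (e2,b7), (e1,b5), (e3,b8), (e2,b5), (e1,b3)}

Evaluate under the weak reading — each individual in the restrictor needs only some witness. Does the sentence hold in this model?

"it" takes "a blueprint" as antecedent — a donkey pronoun bound across the clause boundary.
Weak reading: every engineer e with some drafted-blueprint has at least one drafted-blueprint b such that approved(e,b).
Per engineer: e1:✓  e2:✓  e3:✓
Every engineer in the restrictor has a witness.

True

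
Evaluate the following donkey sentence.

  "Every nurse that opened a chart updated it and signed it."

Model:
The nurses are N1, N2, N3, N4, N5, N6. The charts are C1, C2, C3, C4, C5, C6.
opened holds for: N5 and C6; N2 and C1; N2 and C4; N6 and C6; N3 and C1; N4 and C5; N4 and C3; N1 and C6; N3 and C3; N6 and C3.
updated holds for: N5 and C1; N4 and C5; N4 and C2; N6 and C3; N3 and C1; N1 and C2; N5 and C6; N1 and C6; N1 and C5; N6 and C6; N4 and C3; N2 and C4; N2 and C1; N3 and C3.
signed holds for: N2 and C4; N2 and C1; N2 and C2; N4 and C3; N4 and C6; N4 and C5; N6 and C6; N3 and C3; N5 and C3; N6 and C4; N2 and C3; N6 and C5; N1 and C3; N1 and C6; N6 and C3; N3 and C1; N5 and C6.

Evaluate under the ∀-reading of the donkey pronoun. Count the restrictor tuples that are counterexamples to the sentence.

"it" takes "a chart" as antecedent — a donkey pronoun bound across the clause boundary.
Strong reading: for every (n,c) with opened(n,c), updated(n,c) ∧ signed(n,c).
Restrictor pairs: (N1,C6) ✓  (N2,C1) ✓  (N2,C4) ✓  (N3,C1) ✓  (N3,C3) ✓  (N4,C3) ✓  (N4,C5) ✓  (N5,C6) ✓  (N6,C3) ✓  (N6,C6) ✓
Counterexamples (restrictor pairs failing the scope): 0.

0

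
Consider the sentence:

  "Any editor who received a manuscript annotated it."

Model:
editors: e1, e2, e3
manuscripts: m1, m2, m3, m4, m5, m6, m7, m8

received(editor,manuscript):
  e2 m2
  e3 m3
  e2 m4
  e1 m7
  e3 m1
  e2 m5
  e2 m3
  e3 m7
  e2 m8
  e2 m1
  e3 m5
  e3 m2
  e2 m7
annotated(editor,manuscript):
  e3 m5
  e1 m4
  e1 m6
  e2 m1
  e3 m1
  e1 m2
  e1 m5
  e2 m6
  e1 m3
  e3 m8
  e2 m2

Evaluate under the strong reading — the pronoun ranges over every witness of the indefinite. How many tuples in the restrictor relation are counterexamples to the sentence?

9

"it" takes "a manuscript" as antecedent — a donkey pronoun bound across the clause boundary.
Strong reading: for every (e,m) with received(e,m), annotated(e,m).
Restrictor pairs: (e1,m7) ✗  (e2,m1) ✓  (e2,m2) ✓  (e2,m3) ✗  (e2,m4) ✗  (e2,m5) ✗  (e2,m7) ✗  (e2,m8) ✗  (e3,m1) ✓  (e3,m2) ✗  (e3,m3) ✗  (e3,m5) ✓  (e3,m7) ✗
Counterexamples (restrictor pairs failing the scope): 9.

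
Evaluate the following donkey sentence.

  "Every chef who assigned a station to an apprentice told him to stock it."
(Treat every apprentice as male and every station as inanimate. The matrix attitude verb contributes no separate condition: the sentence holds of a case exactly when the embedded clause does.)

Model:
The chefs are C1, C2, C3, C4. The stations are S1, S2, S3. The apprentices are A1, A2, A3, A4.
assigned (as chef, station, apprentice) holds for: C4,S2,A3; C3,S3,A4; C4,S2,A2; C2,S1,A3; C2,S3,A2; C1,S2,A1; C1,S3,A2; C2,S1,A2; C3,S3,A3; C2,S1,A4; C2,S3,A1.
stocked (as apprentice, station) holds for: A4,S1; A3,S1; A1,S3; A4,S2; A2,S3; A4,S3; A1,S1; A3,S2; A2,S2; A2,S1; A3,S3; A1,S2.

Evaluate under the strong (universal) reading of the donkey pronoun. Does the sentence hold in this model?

"him" takes "an apprentice" as antecedent and "it" takes "a station"; both are donkey pronouns co-varying with the restrictor.
Strong reading: for every (c,s,a) with assigned(c,s,a), stocked(a,s).
Restrictor triples: (C1,S2,A1)→stocked(A1,S2) ✓  (C1,S3,A2)→stocked(A2,S3) ✓  (C2,S1,A2)→stocked(A2,S1) ✓  (C2,S1,A3)→stocked(A3,S1) ✓  (C2,S1,A4)→stocked(A4,S1) ✓  (C2,S3,A1)→stocked(A1,S3) ✓  (C2,S3,A2)→stocked(A2,S3) ✓  (C3,S3,A3)→stocked(A3,S3) ✓  (C3,S3,A4)→stocked(A4,S3) ✓  (C4,S2,A2)→stocked(A2,S2) ✓  (C4,S2,A3)→stocked(A3,S2) ✓
Every restrictor triple satisfies the scope.

True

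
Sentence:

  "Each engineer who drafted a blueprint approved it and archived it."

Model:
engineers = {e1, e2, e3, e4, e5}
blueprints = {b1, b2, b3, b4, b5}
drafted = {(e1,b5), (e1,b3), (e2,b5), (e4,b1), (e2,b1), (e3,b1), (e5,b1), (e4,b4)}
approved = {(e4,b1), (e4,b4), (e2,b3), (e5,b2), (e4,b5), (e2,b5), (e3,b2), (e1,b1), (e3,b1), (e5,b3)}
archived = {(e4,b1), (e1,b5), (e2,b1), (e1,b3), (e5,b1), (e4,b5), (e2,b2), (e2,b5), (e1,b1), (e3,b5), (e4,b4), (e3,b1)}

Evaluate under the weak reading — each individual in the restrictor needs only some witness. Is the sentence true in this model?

"it" takes "a blueprint" as antecedent — a donkey pronoun bound across the clause boundary.
Weak reading: every engineer e with some drafted-blueprint has at least one drafted-blueprint b such that approved(e,b) ∧ archived(e,b).
Per engineer: e1:✗  e2:✓  e3:✓  e4:✓  e5:✗
e1 has no witness among its drafted-blueprints.

False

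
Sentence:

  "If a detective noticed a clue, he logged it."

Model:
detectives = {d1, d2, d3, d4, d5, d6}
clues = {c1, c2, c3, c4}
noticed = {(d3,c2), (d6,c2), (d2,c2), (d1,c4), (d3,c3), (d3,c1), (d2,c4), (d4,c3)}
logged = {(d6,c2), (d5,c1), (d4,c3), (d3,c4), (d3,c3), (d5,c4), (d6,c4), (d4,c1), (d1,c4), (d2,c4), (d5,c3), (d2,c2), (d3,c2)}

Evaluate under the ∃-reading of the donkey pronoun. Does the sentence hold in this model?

True

"it" takes "a clue" as antecedent — a donkey pronoun bound across the clause boundary.
Weak reading: every detective d with some noticed-clue has at least one noticed-clue c such that logged(d,c).
Per detective: d1:✓  d2:✓  d3:✓  d4:✓  d6:✓
Every detective in the restrictor has a witness.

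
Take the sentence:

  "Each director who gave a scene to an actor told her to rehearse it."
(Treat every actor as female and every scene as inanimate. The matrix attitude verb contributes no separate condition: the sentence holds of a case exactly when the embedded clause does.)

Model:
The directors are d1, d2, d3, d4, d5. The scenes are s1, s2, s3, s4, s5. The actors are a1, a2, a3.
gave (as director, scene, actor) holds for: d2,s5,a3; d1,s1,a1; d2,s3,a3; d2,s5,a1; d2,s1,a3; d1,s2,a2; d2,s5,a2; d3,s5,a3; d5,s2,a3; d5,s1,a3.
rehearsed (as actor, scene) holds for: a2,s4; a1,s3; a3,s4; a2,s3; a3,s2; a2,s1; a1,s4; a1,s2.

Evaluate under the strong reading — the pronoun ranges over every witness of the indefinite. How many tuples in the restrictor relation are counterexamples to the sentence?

9

"her" takes "an actor" as antecedent and "it" takes "a scene"; both are donkey pronouns co-varying with the restrictor.
Strong reading: for every (d,s,a) with gave(d,s,a), rehearsed(a,s).
Restrictor triples: (d1,s1,a1)→rehearsed(a1,s1) ✗  (d1,s2,a2)→rehearsed(a2,s2) ✗  (d2,s1,a3)→rehearsed(a3,s1) ✗  (d2,s3,a3)→rehearsed(a3,s3) ✗  (d2,s5,a1)→rehearsed(a1,s5) ✗  (d2,s5,a2)→rehearsed(a2,s5) ✗  (d2,s5,a3)→rehearsed(a3,s5) ✗  (d3,s5,a3)→rehearsed(a3,s5) ✗  (d5,s1,a3)→rehearsed(a3,s1) ✗  (d5,s2,a3)→rehearsed(a3,s2) ✓
Counterexamples (restrictor triples failing the scope): 9.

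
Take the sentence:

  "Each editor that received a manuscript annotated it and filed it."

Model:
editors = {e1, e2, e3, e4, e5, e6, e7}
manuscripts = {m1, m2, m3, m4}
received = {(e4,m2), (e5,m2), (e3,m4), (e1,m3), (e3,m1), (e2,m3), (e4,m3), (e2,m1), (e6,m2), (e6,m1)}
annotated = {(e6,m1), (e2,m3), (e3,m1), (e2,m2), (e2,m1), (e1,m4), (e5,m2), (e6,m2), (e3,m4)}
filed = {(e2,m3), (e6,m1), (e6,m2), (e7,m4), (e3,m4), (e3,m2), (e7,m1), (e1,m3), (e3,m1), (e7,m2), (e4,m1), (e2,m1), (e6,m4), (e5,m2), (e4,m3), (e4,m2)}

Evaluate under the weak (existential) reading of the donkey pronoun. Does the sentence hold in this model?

"it" takes "a manuscript" as antecedent — a donkey pronoun bound across the clause boundary.
Weak reading: every editor e with some received-manuscript has at least one received-manuscript m such that annotated(e,m) ∧ filed(e,m).
Per editor: e1:✗  e2:✓  e3:✓  e4:✗  e5:✓  e6:✓
e1 has no witness among its received-manuscripts.

False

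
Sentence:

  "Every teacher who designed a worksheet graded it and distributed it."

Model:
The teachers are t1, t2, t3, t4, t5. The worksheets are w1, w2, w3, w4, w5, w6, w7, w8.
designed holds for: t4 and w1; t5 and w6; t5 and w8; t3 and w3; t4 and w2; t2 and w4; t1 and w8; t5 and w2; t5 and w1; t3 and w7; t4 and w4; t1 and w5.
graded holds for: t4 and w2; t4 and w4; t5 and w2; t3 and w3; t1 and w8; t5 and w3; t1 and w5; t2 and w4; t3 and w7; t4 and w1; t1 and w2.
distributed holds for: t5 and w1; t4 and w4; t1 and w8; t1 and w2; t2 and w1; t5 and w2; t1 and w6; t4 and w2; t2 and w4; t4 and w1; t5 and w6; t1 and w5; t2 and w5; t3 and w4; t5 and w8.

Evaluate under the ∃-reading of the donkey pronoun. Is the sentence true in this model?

"it" takes "a worksheet" as antecedent — a donkey pronoun bound across the clause boundary.
Weak reading: every teacher t with some designed-worksheet has at least one designed-worksheet w such that graded(t,w) ∧ distributed(t,w).
Per teacher: t1:✓  t2:✓  t3:✗  t4:✓  t5:✓
t3 has no witness among its designed-worksheets.

False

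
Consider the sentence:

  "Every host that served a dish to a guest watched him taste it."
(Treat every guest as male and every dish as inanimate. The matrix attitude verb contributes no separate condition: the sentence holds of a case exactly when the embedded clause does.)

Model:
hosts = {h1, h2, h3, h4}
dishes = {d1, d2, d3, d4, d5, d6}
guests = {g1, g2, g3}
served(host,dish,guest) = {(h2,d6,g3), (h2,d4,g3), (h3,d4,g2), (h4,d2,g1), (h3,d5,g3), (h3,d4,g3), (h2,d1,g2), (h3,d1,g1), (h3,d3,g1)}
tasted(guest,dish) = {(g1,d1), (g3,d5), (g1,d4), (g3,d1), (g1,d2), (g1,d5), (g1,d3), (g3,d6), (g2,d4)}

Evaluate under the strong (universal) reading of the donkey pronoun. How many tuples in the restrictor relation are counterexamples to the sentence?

"him" takes "a guest" as antecedent and "it" takes "a dish"; both are donkey pronouns co-varying with the restrictor.
Strong reading: for every (h,d,g) with served(h,d,g), tasted(g,d).
Restrictor triples: (h2,d1,g2)→tasted(g2,d1) ✗  (h2,d4,g3)→tasted(g3,d4) ✗  (h2,d6,g3)→tasted(g3,d6) ✓  (h3,d1,g1)→tasted(g1,d1) ✓  (h3,d3,g1)→tasted(g1,d3) ✓  (h3,d4,g2)→tasted(g2,d4) ✓  (h3,d4,g3)→tasted(g3,d4) ✗  (h3,d5,g3)→tasted(g3,d5) ✓  (h4,d2,g1)→tasted(g1,d2) ✓
Counterexamples (restrictor triples failing the scope): 3.

3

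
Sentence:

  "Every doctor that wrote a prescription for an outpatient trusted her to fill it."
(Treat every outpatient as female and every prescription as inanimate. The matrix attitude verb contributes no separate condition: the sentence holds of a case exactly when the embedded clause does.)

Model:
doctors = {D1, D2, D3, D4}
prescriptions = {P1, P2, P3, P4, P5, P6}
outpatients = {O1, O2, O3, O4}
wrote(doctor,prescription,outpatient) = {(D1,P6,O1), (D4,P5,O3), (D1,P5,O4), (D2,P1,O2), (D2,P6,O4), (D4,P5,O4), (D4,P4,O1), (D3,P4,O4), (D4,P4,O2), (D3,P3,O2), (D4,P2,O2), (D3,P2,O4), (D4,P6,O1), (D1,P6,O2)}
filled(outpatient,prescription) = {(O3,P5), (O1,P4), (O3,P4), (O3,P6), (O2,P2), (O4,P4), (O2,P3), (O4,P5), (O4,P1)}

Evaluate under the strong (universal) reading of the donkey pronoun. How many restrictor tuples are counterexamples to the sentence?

"her" takes "an outpatient" as antecedent and "it" takes "a prescription"; both are donkey pronouns co-varying with the restrictor.
Strong reading: for every (d,p,o) with wrote(d,p,o), filled(o,p).
Restrictor triples: (D1,P5,O4)→filled(O4,P5) ✓  (D1,P6,O1)→filled(O1,P6) ✗  (D1,P6,O2)→filled(O2,P6) ✗  (D2,P1,O2)→filled(O2,P1) ✗  (D2,P6,O4)→filled(O4,P6) ✗  (D3,P2,O4)→filled(O4,P2) ✗  (D3,P3,O2)→filled(O2,P3) ✓  (D3,P4,O4)→filled(O4,P4) ✓  (D4,P2,O2)→filled(O2,P2) ✓  (D4,P4,O1)→filled(O1,P4) ✓  (D4,P4,O2)→filled(O2,P4) ✗  (D4,P5,O3)→filled(O3,P5) ✓  (D4,P5,O4)→filled(O4,P5) ✓  (D4,P6,O1)→filled(O1,P6) ✗
Counterexamples (restrictor triples failing the scope): 7.

7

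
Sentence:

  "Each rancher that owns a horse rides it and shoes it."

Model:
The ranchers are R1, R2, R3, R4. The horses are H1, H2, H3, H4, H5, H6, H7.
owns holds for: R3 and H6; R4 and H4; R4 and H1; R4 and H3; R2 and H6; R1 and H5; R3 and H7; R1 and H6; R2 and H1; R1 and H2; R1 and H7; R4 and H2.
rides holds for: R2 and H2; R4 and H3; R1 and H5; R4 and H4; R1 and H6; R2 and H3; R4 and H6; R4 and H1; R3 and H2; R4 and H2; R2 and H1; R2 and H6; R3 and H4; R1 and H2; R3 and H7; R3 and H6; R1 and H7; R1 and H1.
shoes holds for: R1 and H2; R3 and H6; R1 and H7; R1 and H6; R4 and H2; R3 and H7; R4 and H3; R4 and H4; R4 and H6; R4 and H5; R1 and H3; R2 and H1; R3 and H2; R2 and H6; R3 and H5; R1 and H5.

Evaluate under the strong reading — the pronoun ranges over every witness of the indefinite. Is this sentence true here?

"it" takes "a horse" as antecedent — a donkey pronoun bound across the clause boundary.
Strong reading: for every (r,h) with owns(r,h), rides(r,h) ∧ shoes(r,h).
Restrictor pairs: (R1,H2) ✓  (R1,H5) ✓  (R1,H6) ✓  (R1,H7) ✓  (R2,H1) ✓  (R2,H6) ✓  (R3,H6) ✓  (R3,H7) ✓  (R4,H1) ✗  (R4,H2) ✓  (R4,H3) ✓  (R4,H4) ✓
Counterexample: (R4,H1) is in owns but fails the scope.

False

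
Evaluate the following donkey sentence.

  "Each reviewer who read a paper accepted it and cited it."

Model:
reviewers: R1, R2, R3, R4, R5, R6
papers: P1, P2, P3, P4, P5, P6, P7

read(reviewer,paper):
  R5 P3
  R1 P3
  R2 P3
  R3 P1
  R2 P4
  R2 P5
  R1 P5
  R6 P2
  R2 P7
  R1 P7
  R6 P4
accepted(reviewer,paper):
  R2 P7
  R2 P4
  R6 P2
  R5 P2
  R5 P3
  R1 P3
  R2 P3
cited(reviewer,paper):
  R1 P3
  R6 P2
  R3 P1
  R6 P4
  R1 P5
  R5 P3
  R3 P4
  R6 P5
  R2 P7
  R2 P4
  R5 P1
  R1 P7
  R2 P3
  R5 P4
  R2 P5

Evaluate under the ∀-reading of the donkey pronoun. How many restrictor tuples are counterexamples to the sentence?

"it" takes "a paper" as antecedent — a donkey pronoun bound across the clause boundary.
Strong reading: for every (r,p) with read(r,p), accepted(r,p) ∧ cited(r,p).
Restrictor pairs: (R1,P3) ✓  (R1,P5) ✗  (R1,P7) ✗  (R2,P3) ✓  (R2,P4) ✓  (R2,P5) ✗  (R2,P7) ✓  (R3,P1) ✗  (R5,P3) ✓  (R6,P2) ✓  (R6,P4) ✗
Counterexamples (restrictor pairs failing the scope): 5.

5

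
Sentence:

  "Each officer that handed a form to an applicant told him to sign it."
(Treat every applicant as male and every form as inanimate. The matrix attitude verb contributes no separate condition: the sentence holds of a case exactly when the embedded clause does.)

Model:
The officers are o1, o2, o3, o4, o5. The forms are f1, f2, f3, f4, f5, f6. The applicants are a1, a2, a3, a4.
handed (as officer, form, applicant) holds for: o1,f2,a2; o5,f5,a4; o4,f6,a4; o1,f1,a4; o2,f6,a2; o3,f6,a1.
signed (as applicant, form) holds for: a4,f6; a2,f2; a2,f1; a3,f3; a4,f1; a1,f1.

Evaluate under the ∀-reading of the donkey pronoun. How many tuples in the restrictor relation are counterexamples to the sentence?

3

"him" takes "an applicant" as antecedent and "it" takes "a form"; both are donkey pronouns co-varying with the restrictor.
Strong reading: for every (o,f,a) with handed(o,f,a), signed(a,f).
Restrictor triples: (o1,f1,a4)→signed(a4,f1) ✓  (o1,f2,a2)→signed(a2,f2) ✓  (o2,f6,a2)→signed(a2,f6) ✗  (o3,f6,a1)→signed(a1,f6) ✗  (o4,f6,a4)→signed(a4,f6) ✓  (o5,f5,a4)→signed(a4,f5) ✗
Counterexamples (restrictor triples failing the scope): 3.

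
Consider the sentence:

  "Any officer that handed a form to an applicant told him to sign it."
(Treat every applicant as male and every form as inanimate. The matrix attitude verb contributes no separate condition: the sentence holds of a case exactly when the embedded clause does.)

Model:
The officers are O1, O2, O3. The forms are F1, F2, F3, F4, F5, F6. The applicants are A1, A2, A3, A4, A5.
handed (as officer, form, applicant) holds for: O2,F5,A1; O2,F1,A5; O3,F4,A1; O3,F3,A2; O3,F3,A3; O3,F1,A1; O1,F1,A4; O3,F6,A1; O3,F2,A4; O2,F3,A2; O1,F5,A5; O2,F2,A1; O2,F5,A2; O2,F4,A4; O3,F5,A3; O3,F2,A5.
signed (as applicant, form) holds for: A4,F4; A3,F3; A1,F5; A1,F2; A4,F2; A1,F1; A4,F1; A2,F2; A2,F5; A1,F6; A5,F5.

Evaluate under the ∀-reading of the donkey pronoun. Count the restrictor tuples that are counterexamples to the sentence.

6

"him" takes "an applicant" as antecedent and "it" takes "a form"; both are donkey pronouns co-varying with the restrictor.
Strong reading: for every (o,f,a) with handed(o,f,a), signed(a,f).
Restrictor triples: (O1,F1,A4)→signed(A4,F1) ✓  (O1,F5,A5)→signed(A5,F5) ✓  (O2,F1,A5)→signed(A5,F1) ✗  (O2,F2,A1)→signed(A1,F2) ✓  (O2,F3,A2)→signed(A2,F3) ✗  (O2,F4,A4)→signed(A4,F4) ✓  (O2,F5,A1)→signed(A1,F5) ✓  (O2,F5,A2)→signed(A2,F5) ✓  (O3,F1,A1)→signed(A1,F1) ✓  (O3,F2,A4)→signed(A4,F2) ✓  (O3,F2,A5)→signed(A5,F2) ✗  (O3,F3,A2)→signed(A2,F3) ✗  (O3,F3,A3)→signed(A3,F3) ✓  (O3,F4,A1)→signed(A1,F4) ✗  (O3,F5,A3)→signed(A3,F5) ✗  (O3,F6,A1)→signed(A1,F6) ✓
Counterexamples (restrictor triples failing the scope): 6.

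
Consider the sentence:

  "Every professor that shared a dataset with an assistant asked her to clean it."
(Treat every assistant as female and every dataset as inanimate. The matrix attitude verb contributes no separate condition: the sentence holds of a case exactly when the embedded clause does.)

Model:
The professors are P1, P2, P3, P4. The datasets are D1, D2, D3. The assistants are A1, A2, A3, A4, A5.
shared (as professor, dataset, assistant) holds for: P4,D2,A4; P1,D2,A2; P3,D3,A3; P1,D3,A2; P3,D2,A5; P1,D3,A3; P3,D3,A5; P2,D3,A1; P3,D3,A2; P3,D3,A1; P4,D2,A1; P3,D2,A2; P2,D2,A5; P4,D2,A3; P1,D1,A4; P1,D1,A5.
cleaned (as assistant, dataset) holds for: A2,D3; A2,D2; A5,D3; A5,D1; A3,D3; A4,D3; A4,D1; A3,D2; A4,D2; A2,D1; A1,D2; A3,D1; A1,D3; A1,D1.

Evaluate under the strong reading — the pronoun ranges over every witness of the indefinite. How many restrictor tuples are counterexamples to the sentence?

2

"her" takes "an assistant" as antecedent and "it" takes "a dataset"; both are donkey pronouns co-varying with the restrictor.
Strong reading: for every (p,d,a) with shared(p,d,a), cleaned(a,d).
Restrictor triples: (P1,D1,A4)→cleaned(A4,D1) ✓  (P1,D1,A5)→cleaned(A5,D1) ✓  (P1,D2,A2)→cleaned(A2,D2) ✓  (P1,D3,A2)→cleaned(A2,D3) ✓  (P1,D3,A3)→cleaned(A3,D3) ✓  (P2,D2,A5)→cleaned(A5,D2) ✗  (P2,D3,A1)→cleaned(A1,D3) ✓  (P3,D2,A2)→cleaned(A2,D2) ✓  (P3,D2,A5)→cleaned(A5,D2) ✗  (P3,D3,A1)→cleaned(A1,D3) ✓  (P3,D3,A2)→cleaned(A2,D3) ✓  (P3,D3,A3)→cleaned(A3,D3) ✓  (P3,D3,A5)→cleaned(A5,D3) ✓  (P4,D2,A1)→cleaned(A1,D2) ✓  (P4,D2,A3)→cleaned(A3,D2) ✓  (P4,D2,A4)→cleaned(A4,D2) ✓
Counterexamples (restrictor triples failing the scope): 2.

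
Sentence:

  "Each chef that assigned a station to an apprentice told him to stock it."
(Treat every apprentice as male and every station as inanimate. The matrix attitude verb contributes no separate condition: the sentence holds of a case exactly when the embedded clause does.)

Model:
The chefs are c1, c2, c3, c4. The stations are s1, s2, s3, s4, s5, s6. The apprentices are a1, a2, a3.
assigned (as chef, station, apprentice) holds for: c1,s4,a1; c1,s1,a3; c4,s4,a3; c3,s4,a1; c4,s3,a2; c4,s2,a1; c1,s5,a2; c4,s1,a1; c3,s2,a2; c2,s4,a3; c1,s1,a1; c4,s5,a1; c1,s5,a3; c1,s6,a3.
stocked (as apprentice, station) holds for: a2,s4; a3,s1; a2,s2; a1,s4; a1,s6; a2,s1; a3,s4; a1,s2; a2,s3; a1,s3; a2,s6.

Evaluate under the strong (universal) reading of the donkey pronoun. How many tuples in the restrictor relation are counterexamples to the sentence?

"him" takes "an apprentice" as antecedent and "it" takes "a station"; both are donkey pronouns co-varying with the restrictor.
Strong reading: for every (c,s,a) with assigned(c,s,a), stocked(a,s).
Restrictor triples: (c1,s1,a1)→stocked(a1,s1) ✗  (c1,s1,a3)→stocked(a3,s1) ✓  (c1,s4,a1)→stocked(a1,s4) ✓  (c1,s5,a2)→stocked(a2,s5) ✗  (c1,s5,a3)→stocked(a3,s5) ✗  (c1,s6,a3)→stocked(a3,s6) ✗  (c2,s4,a3)→stocked(a3,s4) ✓  (c3,s2,a2)→stocked(a2,s2) ✓  (c3,s4,a1)→stocked(a1,s4) ✓  (c4,s1,a1)→stocked(a1,s1) ✗  (c4,s2,a1)→stocked(a1,s2) ✓  (c4,s3,a2)→stocked(a2,s3) ✓  (c4,s4,a3)→stocked(a3,s4) ✓  (c4,s5,a1)→stocked(a1,s5) ✗
Counterexamples (restrictor triples failing the scope): 6.

6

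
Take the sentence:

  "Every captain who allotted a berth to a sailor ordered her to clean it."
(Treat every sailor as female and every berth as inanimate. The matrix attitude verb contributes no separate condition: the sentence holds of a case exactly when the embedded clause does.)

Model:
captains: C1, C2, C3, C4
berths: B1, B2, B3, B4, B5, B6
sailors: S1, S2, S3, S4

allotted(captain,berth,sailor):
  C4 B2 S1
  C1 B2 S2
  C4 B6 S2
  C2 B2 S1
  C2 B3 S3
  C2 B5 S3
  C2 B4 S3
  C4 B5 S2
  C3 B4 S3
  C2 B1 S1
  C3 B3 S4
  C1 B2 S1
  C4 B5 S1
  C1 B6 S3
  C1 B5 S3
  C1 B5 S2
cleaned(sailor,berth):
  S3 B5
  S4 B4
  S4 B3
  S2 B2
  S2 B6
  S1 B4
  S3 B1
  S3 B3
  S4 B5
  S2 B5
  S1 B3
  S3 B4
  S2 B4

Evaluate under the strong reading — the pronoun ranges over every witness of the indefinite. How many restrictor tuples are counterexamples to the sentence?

6

"her" takes "a sailor" as antecedent and "it" takes "a berth"; both are donkey pronouns co-varying with the restrictor.
Strong reading: for every (c,b,s) with allotted(c,b,s), cleaned(s,b).
Restrictor triples: (C1,B2,S1)→cleaned(S1,B2) ✗  (C1,B2,S2)→cleaned(S2,B2) ✓  (C1,B5,S2)→cleaned(S2,B5) ✓  (C1,B5,S3)→cleaned(S3,B5) ✓  (C1,B6,S3)→cleaned(S3,B6) ✗  (C2,B1,S1)→cleaned(S1,B1) ✗  (C2,B2,S1)→cleaned(S1,B2) ✗  (C2,B3,S3)→cleaned(S3,B3) ✓  (C2,B4,S3)→cleaned(S3,B4) ✓  (C2,B5,S3)→cleaned(S3,B5) ✓  (C3,B3,S4)→cleaned(S4,B3) ✓  (C3,B4,S3)→cleaned(S3,B4) ✓  (C4,B2,S1)→cleaned(S1,B2) ✗  (C4,B5,S1)→cleaned(S1,B5) ✗  (C4,B5,S2)→cleaned(S2,B5) ✓  (C4,B6,S2)→cleaned(S2,B6) ✓
Counterexamples (restrictor triples failing the scope): 6.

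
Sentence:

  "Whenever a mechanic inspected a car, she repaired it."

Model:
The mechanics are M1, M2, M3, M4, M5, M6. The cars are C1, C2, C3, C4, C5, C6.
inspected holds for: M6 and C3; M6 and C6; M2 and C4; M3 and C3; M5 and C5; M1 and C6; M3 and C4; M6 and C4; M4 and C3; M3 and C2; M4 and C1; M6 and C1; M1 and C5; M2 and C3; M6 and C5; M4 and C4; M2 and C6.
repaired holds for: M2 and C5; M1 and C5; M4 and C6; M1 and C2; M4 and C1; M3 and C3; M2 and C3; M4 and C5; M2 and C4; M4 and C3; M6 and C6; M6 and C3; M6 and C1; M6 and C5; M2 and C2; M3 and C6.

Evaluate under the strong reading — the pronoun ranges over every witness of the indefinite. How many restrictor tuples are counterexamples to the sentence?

7

"it" takes "a car" as antecedent — a donkey pronoun bound across the clause boundary.
Strong reading: for every (m,c) with inspected(m,c), repaired(m,c).
Restrictor pairs: (M1,C5) ✓  (M1,C6) ✗  (M2,C3) ✓  (M2,C4) ✓  (M2,C6) ✗  (M3,C2) ✗  (M3,C3) ✓  (M3,C4) ✗  (M4,C1) ✓  (M4,C3) ✓  (M4,C4) ✗  (M5,C5) ✗  (M6,C1) ✓  (M6,C3) ✓  (M6,C4) ✗  (M6,C5) ✓  (M6,C6) ✓
Counterexamples (restrictor pairs failing the scope): 7.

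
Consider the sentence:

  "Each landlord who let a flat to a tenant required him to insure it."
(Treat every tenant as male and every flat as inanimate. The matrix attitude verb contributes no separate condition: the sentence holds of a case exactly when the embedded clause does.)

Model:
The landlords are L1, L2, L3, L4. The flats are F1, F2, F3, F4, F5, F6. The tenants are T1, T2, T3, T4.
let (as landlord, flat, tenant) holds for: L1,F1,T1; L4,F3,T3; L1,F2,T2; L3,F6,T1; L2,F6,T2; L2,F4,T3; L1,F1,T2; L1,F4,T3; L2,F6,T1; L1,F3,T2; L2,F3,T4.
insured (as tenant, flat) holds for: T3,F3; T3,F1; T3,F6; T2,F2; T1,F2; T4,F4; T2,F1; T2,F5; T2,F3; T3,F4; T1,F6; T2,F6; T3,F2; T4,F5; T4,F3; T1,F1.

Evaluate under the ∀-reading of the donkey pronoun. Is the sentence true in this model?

True

"him" takes "a tenant" as antecedent and "it" takes "a flat"; both are donkey pronouns co-varying with the restrictor.
Strong reading: for every (l,f,t) with let(l,f,t), insured(t,f).
Restrictor triples: (L1,F1,T1)→insured(T1,F1) ✓  (L1,F1,T2)→insured(T2,F1) ✓  (L1,F2,T2)→insured(T2,F2) ✓  (L1,F3,T2)→insured(T2,F3) ✓  (L1,F4,T3)→insured(T3,F4) ✓  (L2,F3,T4)→insured(T4,F3) ✓  (L2,F4,T3)→insured(T3,F4) ✓  (L2,F6,T1)→insured(T1,F6) ✓  (L2,F6,T2)→insured(T2,F6) ✓  (L3,F6,T1)→insured(T1,F6) ✓  (L4,F3,T3)→insured(T3,F3) ✓
Every restrictor triple satisfies the scope.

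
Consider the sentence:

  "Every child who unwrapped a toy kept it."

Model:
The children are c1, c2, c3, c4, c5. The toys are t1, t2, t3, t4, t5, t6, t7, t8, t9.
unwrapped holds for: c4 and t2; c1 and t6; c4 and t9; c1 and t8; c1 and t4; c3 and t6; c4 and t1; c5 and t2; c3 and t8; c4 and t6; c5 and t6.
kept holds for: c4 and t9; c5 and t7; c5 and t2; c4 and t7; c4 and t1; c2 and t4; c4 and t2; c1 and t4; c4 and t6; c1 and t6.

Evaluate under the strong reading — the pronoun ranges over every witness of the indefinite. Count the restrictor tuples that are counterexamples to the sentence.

4

"it" takes "a toy" as antecedent — a donkey pronoun bound across the clause boundary.
Strong reading: for every (c,t) with unwrapped(c,t), kept(c,t).
Restrictor pairs: (c1,t4) ✓  (c1,t6) ✓  (c1,t8) ✗  (c3,t6) ✗  (c3,t8) ✗  (c4,t1) ✓  (c4,t2) ✓  (c4,t6) ✓  (c4,t9) ✓  (c5,t2) ✓  (c5,t6) ✗
Counterexamples (restrictor pairs failing the scope): 4.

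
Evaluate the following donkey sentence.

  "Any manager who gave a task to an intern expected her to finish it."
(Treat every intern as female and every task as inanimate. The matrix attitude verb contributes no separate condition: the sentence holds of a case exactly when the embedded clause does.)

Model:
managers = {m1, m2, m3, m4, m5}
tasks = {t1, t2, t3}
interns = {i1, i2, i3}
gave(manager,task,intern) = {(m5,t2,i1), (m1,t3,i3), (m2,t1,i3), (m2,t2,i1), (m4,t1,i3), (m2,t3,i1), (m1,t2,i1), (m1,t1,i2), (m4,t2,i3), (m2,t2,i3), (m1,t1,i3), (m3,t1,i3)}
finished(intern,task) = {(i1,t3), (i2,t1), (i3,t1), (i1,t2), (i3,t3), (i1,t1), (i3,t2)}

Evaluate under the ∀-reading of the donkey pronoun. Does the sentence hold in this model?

True

"her" takes "an intern" as antecedent and "it" takes "a task"; both are donkey pronouns co-varying with the restrictor.
Strong reading: for every (m,t,i) with gave(m,t,i), finished(i,t).
Restrictor triples: (m1,t1,i2)→finished(i2,t1) ✓  (m1,t1,i3)→finished(i3,t1) ✓  (m1,t2,i1)→finished(i1,t2) ✓  (m1,t3,i3)→finished(i3,t3) ✓  (m2,t1,i3)→finished(i3,t1) ✓  (m2,t2,i1)→finished(i1,t2) ✓  (m2,t2,i3)→finished(i3,t2) ✓  (m2,t3,i1)→finished(i1,t3) ✓  (m3,t1,i3)→finished(i3,t1) ✓  (m4,t1,i3)→finished(i3,t1) ✓  (m4,t2,i3)→finished(i3,t2) ✓  (m5,t2,i1)→finished(i1,t2) ✓
Every restrictor triple satisfies the scope.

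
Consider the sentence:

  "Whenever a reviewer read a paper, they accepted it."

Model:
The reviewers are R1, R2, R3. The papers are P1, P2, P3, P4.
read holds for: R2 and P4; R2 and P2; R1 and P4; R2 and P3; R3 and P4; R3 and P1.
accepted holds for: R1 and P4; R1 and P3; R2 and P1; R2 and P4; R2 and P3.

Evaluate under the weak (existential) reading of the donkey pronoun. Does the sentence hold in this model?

"it" takes "a paper" as antecedent — a donkey pronoun bound across the clause boundary.
Weak reading: every reviewer r with some read-paper has at least one read-paper p such that accepted(r,p).
Per reviewer: R1:✓  R2:✓  R3:✗
R3 has no witness among its read-papers.

False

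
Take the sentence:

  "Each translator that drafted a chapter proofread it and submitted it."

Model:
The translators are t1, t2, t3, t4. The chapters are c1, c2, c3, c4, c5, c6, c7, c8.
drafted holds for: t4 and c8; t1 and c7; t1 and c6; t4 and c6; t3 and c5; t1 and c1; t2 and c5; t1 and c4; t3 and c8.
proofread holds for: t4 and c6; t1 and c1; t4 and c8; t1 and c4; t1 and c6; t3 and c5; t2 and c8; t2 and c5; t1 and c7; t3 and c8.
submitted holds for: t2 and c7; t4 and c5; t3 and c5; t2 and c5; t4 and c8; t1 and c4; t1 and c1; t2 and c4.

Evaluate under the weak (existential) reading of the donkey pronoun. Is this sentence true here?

True

"it" takes "a chapter" as antecedent — a donkey pronoun bound across the clause boundary.
Weak reading: every translator t with some drafted-chapter has at least one drafted-chapter c such that proofread(t,c) ∧ submitted(t,c).
Per translator: t1:✓  t2:✓  t3:✓  t4:✓
Every translator in the restrictor has a witness.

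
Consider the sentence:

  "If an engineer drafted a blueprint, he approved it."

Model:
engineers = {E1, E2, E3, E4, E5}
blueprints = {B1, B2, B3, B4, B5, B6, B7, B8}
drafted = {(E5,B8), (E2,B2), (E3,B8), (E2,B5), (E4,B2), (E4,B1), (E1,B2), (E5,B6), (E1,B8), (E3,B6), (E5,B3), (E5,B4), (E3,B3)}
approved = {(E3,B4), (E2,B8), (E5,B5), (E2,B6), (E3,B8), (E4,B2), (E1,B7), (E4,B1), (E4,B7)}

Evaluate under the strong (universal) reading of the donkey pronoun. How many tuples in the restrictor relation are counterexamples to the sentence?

"it" takes "a blueprint" as antecedent — a donkey pronoun bound across the clause boundary.
Strong reading: for every (e,b) with drafted(e,b), approved(e,b).
Restrictor pairs: (E1,B2) ✗  (E1,B8) ✗  (E2,B2) ✗  (E2,B5) ✗  (E3,B3) ✗  (E3,B6) ✗  (E3,B8) ✓  (E4,B1) ✓  (E4,B2) ✓  (E5,B3) ✗  (E5,B4) ✗  (E5,B6) ✗  (E5,B8) ✗
Counterexamples (restrictor pairs failing the scope): 10.

10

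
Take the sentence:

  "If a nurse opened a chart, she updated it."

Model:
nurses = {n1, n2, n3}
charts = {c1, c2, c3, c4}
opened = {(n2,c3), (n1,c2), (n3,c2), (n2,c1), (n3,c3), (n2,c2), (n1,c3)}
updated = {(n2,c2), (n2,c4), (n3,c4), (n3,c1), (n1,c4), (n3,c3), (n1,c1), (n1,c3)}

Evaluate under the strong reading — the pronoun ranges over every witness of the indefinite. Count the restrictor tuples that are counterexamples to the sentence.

"it" takes "a chart" as antecedent — a donkey pronoun bound across the clause boundary.
Strong reading: for every (n,c) with opened(n,c), updated(n,c).
Restrictor pairs: (n1,c2) ✗  (n1,c3) ✓  (n2,c1) ✗  (n2,c2) ✓  (n2,c3) ✗  (n3,c2) ✗  (n3,c3) ✓
Counterexamples (restrictor pairs failing the scope): 4.

4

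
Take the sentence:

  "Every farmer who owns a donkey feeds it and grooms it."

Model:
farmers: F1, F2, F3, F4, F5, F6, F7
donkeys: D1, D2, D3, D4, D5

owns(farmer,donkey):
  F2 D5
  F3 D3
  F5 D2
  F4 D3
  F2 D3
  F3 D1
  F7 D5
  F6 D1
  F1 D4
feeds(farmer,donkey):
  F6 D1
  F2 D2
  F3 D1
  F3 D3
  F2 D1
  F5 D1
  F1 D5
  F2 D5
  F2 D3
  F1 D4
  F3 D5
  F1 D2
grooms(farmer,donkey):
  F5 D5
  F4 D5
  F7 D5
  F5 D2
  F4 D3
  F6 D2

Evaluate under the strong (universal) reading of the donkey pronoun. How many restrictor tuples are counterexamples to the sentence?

9

"it" takes "a donkey" as antecedent — a donkey pronoun bound across the clause boundary.
Strong reading: for every (f,d) with owns(f,d), feeds(f,d) ∧ grooms(f,d).
Restrictor pairs: (F1,D4) ✗  (F2,D3) ✗  (F2,D5) ✗  (F3,D1) ✗  (F3,D3) ✗  (F4,D3) ✗  (F5,D2) ✗  (F6,D1) ✗  (F7,D5) ✗
Counterexamples (restrictor pairs failing the scope): 9.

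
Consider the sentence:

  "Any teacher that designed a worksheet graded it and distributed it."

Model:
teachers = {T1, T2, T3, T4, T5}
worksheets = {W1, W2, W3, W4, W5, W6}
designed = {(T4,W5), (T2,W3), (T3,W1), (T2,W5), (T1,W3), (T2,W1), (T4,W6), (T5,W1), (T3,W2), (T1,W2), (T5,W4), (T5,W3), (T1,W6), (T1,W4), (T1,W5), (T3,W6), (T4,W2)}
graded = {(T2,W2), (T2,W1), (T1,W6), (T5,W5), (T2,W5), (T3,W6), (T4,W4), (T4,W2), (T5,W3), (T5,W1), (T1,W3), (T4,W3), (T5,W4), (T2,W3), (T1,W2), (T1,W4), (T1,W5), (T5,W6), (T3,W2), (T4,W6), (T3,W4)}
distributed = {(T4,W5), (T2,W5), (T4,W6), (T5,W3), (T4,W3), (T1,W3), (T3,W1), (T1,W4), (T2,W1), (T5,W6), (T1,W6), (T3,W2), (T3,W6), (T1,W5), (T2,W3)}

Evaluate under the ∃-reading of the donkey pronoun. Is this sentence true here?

True

"it" takes "a worksheet" as antecedent — a donkey pronoun bound across the clause boundary.
Weak reading: every teacher t with some designed-worksheet has at least one designed-worksheet w such that graded(t,w) ∧ distributed(t,w).
Per teacher: T1:✓  T2:✓  T3:✓  T4:✓  T5:✓
Every teacher in the restrictor has a witness.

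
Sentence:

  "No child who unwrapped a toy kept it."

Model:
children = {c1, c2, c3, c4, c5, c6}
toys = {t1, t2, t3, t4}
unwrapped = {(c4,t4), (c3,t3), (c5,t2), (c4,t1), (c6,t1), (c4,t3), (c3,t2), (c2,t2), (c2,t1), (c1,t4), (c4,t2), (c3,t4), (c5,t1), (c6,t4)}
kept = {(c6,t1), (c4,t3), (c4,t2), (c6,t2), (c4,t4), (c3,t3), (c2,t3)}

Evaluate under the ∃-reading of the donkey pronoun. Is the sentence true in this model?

"it" takes "a toy" as antecedent — a donkey pronoun bound across the clause boundary.
Truth condition: for no (c,t) with unwrapped(c,t) does kept(c,t) hold.
Restrictor pairs — does the scope hold? (c1,t4):fails  (c2,t1):fails  (c2,t2):fails  (c3,t2):fails  (c3,t3):holds  (c3,t4):fails  (c4,t1):fails  (c4,t2):holds  (c4,t3):holds  (c4,t4):holds  (c5,t1):fails  (c5,t2):fails  (c6,t1):holds  (c6,t4):fails
Scope holds for 5 pair(s), so the sentence is false.

False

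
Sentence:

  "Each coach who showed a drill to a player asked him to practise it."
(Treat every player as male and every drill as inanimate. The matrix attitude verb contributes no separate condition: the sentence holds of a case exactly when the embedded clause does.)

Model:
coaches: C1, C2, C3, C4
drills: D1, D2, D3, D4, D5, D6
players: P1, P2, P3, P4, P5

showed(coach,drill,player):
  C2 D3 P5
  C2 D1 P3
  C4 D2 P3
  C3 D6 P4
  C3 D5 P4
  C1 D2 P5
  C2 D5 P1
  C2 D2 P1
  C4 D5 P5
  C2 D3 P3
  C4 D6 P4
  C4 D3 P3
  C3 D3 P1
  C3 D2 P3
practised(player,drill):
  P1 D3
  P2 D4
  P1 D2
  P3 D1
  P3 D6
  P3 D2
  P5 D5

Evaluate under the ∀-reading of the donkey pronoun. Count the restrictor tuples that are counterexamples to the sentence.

8

"him" takes "a player" as antecedent and "it" takes "a drill"; both are donkey pronouns co-varying with the restrictor.
Strong reading: for every (c,d,p) with showed(c,d,p), practised(p,d).
Restrictor triples: (C1,D2,P5)→practised(P5,D2) ✗  (C2,D1,P3)→practised(P3,D1) ✓  (C2,D2,P1)→practised(P1,D2) ✓  (C2,D3,P3)→practised(P3,D3) ✗  (C2,D3,P5)→practised(P5,D3) ✗  (C2,D5,P1)→practised(P1,D5) ✗  (C3,D2,P3)→practised(P3,D2) ✓  (C3,D3,P1)→practised(P1,D3) ✓  (C3,D5,P4)→practised(P4,D5) ✗  (C3,D6,P4)→practised(P4,D6) ✗  (C4,D2,P3)→practised(P3,D2) ✓  (C4,D3,P3)→practised(P3,D3) ✗  (C4,D5,P5)→practised(P5,D5) ✓  (C4,D6,P4)→practised(P4,D6) ✗
Counterexamples (restrictor triples failing the scope): 8.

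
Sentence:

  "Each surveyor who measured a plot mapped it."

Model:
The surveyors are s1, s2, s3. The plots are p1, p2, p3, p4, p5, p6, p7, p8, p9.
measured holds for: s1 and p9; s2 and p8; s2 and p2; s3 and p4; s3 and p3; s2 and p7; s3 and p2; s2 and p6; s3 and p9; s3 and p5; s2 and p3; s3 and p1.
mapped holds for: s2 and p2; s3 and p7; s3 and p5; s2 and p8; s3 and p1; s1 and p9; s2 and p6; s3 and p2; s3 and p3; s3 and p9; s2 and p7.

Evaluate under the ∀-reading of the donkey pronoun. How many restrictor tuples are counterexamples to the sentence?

"it" takes "a plot" as antecedent — a donkey pronoun bound across the clause boundary.
Strong reading: for every (s,p) with measured(s,p), mapped(s,p).
Restrictor pairs: (s1,p9) ✓  (s2,p2) ✓  (s2,p3) ✗  (s2,p6) ✓  (s2,p7) ✓  (s2,p8) ✓  (s3,p1) ✓  (s3,p2) ✓  (s3,p3) ✓  (s3,p4) ✗  (s3,p5) ✓  (s3,p9) ✓
Counterexamples (restrictor pairs failing the scope): 2.

2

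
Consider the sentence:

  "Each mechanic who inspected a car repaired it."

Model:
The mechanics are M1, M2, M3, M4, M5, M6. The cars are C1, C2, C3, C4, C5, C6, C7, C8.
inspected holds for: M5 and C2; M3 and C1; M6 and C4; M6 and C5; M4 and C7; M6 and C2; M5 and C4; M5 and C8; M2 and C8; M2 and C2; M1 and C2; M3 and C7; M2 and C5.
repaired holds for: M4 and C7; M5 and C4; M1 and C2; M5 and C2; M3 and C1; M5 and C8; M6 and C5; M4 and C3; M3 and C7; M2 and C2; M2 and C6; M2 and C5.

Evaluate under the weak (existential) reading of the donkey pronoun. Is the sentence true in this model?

"it" takes "a car" as antecedent — a donkey pronoun bound across the clause boundary.
Weak reading: every mechanic m with some inspected-car has at least one inspected-car c such that repaired(m,c).
Per mechanic: M1:✓  M2:✓  M3:✓  M4:✓  M5:✓  M6:✓
Every mechanic in the restrictor has a witness.

True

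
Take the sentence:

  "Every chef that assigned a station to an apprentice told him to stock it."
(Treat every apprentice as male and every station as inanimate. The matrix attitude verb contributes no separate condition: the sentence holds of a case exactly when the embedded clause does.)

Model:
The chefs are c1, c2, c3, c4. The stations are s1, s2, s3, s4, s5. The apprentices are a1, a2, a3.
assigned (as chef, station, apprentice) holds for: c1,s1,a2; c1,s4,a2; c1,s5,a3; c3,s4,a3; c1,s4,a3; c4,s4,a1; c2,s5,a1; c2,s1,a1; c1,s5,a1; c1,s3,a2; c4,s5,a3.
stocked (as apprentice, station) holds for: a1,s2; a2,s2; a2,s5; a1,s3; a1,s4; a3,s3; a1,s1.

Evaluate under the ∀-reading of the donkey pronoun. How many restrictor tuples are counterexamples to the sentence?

"him" takes "an apprentice" as antecedent and "it" takes "a station"; both are donkey pronouns co-varying with the restrictor.
Strong reading: for every (c,s,a) with assigned(c,s,a), stocked(a,s).
Restrictor triples: (c1,s1,a2)→stocked(a2,s1) ✗  (c1,s3,a2)→stocked(a2,s3) ✗  (c1,s4,a2)→stocked(a2,s4) ✗  (c1,s4,a3)→stocked(a3,s4) ✗  (c1,s5,a1)→stocked(a1,s5) ✗  (c1,s5,a3)→stocked(a3,s5) ✗  (c2,s1,a1)→stocked(a1,s1) ✓  (c2,s5,a1)→stocked(a1,s5) ✗  (c3,s4,a3)→stocked(a3,s4) ✗  (c4,s4,a1)→stocked(a1,s4) ✓  (c4,s5,a3)→stocked(a3,s5) ✗
Counterexamples (restrictor triples failing the scope): 9.

9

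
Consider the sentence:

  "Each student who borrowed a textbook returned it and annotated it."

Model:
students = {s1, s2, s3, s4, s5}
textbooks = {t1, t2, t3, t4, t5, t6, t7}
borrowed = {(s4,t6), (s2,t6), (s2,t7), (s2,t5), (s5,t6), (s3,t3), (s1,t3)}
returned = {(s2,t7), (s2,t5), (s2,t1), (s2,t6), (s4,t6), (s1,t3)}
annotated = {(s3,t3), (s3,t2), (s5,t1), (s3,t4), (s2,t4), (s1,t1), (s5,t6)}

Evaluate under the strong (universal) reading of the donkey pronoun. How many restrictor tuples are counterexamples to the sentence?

7

"it" takes "a textbook" as antecedent — a donkey pronoun bound across the clause boundary.
Strong reading: for every (s,t) with borrowed(s,t), returned(s,t) ∧ annotated(s,t).
Restrictor pairs: (s1,t3) ✗  (s2,t5) ✗  (s2,t6) ✗  (s2,t7) ✗  (s3,t3) ✗  (s4,t6) ✗  (s5,t6) ✗
Counterexamples (restrictor pairs failing the scope): 7.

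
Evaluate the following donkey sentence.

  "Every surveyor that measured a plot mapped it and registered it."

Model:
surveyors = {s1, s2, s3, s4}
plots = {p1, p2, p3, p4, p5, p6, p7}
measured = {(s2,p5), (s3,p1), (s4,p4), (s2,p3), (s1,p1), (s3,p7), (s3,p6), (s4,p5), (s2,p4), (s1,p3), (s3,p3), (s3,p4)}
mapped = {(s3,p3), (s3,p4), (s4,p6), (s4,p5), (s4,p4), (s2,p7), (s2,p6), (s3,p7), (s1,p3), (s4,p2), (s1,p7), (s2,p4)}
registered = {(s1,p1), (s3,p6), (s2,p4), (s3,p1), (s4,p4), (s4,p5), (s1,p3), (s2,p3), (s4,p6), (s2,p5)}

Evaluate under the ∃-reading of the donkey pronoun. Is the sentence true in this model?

False

"it" takes "a plot" as antecedent — a donkey pronoun bound across the clause boundary.
Weak reading: every surveyor s with some measured-plot has at least one measured-plot p such that mapped(s,p) ∧ registered(s,p).
Per surveyor: s1:✓  s2:✓  s3:✗  s4:✓
s3 has no witness among its measured-plots.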